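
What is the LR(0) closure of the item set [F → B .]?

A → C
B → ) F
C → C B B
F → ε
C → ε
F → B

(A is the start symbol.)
To compute CLOSURE, for each item [A → α.Bβ] where B is a non-terminal, add [B → .γ] for all productions B → γ; repeat for the newly added items until nothing changes.

Start with: [F → B .]
The dot is at the end, so nothing is added.

CLOSURE = { [F → B .] }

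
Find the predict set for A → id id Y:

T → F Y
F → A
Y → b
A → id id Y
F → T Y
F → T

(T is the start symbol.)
PREDICT(A → id id Y) = (FIRST(RHS) \ {ε}) ∪ (FOLLOW(A) if ε ∈ FIRST(RHS), i.e. RHS ⇒* ε)
FIRST(id id Y) = { 'id' }
ε ∉ FIRST(id id Y), so FOLLOW(A) is not added.
PREDICT(A → id id Y) = { 'id' }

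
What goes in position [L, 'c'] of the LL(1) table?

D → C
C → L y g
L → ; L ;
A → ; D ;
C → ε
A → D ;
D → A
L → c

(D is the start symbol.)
L → c

To find M[L, 'c'], we find productions for L where 'c' is in the predict set (PREDICT(N → α) = (FIRST(α) \ {ε}) ∪ (FOLLOW(N) if α ⇒* ε)).

L → ; L ;: PREDICT = { ';' }
L → c: PREDICT = { 'c' }
  'c' is in predict set, so this production goes in M[L, 'c']

M[L, 'c'] = L → c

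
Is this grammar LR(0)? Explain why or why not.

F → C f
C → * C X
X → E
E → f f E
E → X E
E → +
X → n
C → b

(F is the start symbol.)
No. Shift-reduce conflict between [C → * C X .] and [E → . +]

A grammar is LR(0) if no state in the canonical LR(0) collection has:
  - both a shift item (dot before a terminal) and a complete item (shift-reduce conflict), or
  - two or more complete items (reduce-reduce conflict; the accept item [F' → F .] counts as a complete item here).

Augment with F' → F and build the canonical LR(0) collection (I0 = CLOSURE({[F' → . F]}), then GOTO on every symbol after a dot until no new states appear). It has 16 states:
  I0: { [C → . * C X], [C → . b], [F → . C f], [F' → . F] }  — shift
  I1: { [C → * . C X], [C → . * C X], [C → . b] }  — shift
  I2: { [F → C . f] }  — shift
  I3: { [F' → F .] }  — accept
  I4: { [C → b .] }  — reduce
  I5: { [F → C f .] }  — reduce
  I6: { [C → * C . X], [E → . +], [E → . X E], [E → . f f E], [X → . E], [X → . n] }  — shift
  I7: { [E → + .] }  — reduce
  I8: { [X → E .] }  — reduce
  I9: { [C → * C X .], [E → . +], [E → . X E], [E → . f f E], [E → X . E], [X → . E], [X → . n] }  — shift, reduce
  I10: { [E → f . f E] }  — shift
  I11: { [X → n .] }  — reduce
  I12: { [E → . +], [E → . X E], [E → . f f E], [E → f f . E], [X → . E], [X → . n] }  — shift
  I13: { [E → f f E .], [X → E .] }  — 2 reduces
  I14: { [E → . +], [E → . X E], [E → . f f E], [E → X . E], [X → . E], [X → . n] }  — shift
  I15: { [E → X E .], [X → E .] }  — 2 reduces

Conflict in state I9:
  Shift-reduce conflict between [C → * C X .] and [E → . +]
So the grammar is NOT LR(0).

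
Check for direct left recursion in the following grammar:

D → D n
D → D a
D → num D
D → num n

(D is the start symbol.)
Yes, D is left-recursive

D → D n: LEFT RECURSIVE (starts with D)
D → D a: LEFT RECURSIVE (starts with D)
D → num D: starts with num
D → num n: starts with num

The grammar has direct left recursion on: D.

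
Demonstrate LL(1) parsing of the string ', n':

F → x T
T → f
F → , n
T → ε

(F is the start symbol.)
LL(1) parsing maintains a stack (initially the start symbol over $) and the input. At each step: if the stack top is a terminal, match it against the current input token; if it is a non-terminal N, replace it with the RHS of M[N, lookahead] (the unique production whose predict set contains the lookahead).

Stack is shown with the top on the left.

Stack  Input  Action
--------------------
F $    , n $  output F → , n
, n $  , n $  match ','
n $    n $    match 'n'
$      $      accept

The string is accepted.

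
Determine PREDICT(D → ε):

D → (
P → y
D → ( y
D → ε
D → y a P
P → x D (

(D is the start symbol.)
{ $, '(' }

PREDICT(D → ε) = (FIRST(RHS) \ {ε}) ∪ (FOLLOW(D) if ε ∈ FIRST(RHS), i.e. RHS ⇒* ε)
The right-hand side is ε (FIRST(ε) = { ε }), so the predict set is FOLLOW(D) = { $, '(' }
PREDICT(D → ε) = { $, '(' }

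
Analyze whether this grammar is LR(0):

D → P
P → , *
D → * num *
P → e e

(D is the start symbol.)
A grammar is LR(0) if no state in the canonical LR(0) collection has:
  - both a shift item (dot before a terminal) and a complete item (shift-reduce conflict), or
  - two or more complete items (reduce-reduce conflict; the accept item [D' → D .] counts as a complete item here).

Augment with D' → D and build the canonical LR(0) collection (I0 = CLOSURE({[D' → . D]}), then GOTO on every symbol after a dot until no new states appear). It has 10 states:
  I0: { [D → . * num *], [D → . P], [D' → . D], [P → . , *], [P → . e e] }  — shift
  I1: { [D → * . num *] }  — shift
  I2: { [P → , . *] }  — shift
  I3: { [D' → D .] }  — accept
  I4: { [D → P .] }  — reduce
  I5: { [P → e . e] }  — shift
  I6: { [P → e e .] }  — reduce
  I7: { [P → , * .] }  — reduce
  I8: { [D → * num . *] }  — shift
  I9: { [D → * num * .] }  — reduce

Every state is either a pure shift/goto state or contains exactly one complete item and nothing to shift — no conflicts. The grammar is LR(0).

Answer: Yes, the grammar is LR(0)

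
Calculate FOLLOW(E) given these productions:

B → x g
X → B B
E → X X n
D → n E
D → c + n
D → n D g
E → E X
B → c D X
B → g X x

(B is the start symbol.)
In D → n E: E is at the end, add FOLLOW(D)
In E → E X: E is followed by X, add FIRST(X) \ {ε} = { 'c', 'g', 'x' }

The FOLLOW sets referred to above (computed the same way, to a fixed point):
  FOLLOW(D) = { 'c', 'g', 'x' }

Taking the union: FOLLOW(E) = { 'c', 'g', 'x' }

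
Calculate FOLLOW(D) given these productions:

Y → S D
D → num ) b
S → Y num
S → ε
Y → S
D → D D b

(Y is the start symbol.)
To compute FOLLOW(D), find every occurrence of D on a right-hand side N → α D β: add FIRST(β) \ {ε}, and if β is empty or nullable also add FOLLOW(N). Iterate to a fixed point.

In Y → S D: D is at the end, add FOLLOW(Y)
In D → D D b: D is followed by D b, add FIRST(D b) \ {ε} = { 'num' }
In D → D D b: D is followed by b, add FIRST(b) \ {ε} = { 'b' }

The FOLLOW sets referred to above (computed the same way, to a fixed point):
  FOLLOW(Y) = { $, 'num' }

Taking the union: FOLLOW(D) = { $, 'b', 'num' }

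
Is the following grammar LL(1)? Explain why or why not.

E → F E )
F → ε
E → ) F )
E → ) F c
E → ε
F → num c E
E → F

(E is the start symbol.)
No. Predict set conflict for E: { ')' }

Relevant sets:
  FIRST(F) = { 'num', ε }
  FIRST(E) = { ')', 'num', ε }
  FOLLOW(E) = { $, ')', 'c', 'num' }
  FOLLOW(F) = { $, ')', 'c', 'num' }

For E:
  PREDICT(E → F E ')') = { ')', 'num' }
  PREDICT(E → ')' F ')') = { ')' }
  PREDICT(E → ')' F c) = { ')' }
  PREDICT(E → ε) = { $, ')', 'c', 'num' }
  PREDICT(E → F) = { $, ')', 'c', 'num' }
For F:
  PREDICT(F → ε) = { $, ')', 'c', 'num' }
  PREDICT(F → num c E) = { 'num' }

Conflict found: Predict set conflict for E: { ')' }
The grammar is NOT LL(1).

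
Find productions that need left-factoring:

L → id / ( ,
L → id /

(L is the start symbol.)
Yes, L has productions with common prefix 'id /'

Left-factoring is needed when two productions for the same non-terminal
share a common prefix on the right-hand side.

Productions for L:
  L → id / ( ,
  L → id /

Found common prefix 'id /' in productions for L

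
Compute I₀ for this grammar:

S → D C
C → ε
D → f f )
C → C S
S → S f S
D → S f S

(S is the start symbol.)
{ [D → . S f S], [D → . f f )], [S → . D C], [S → . S f S], [S' → . S] }

First, augment the grammar with S' → S
I₀ = CLOSURE({ [S' → . S] }):
  [S' → . S] has the dot before S: add [S → . D C], [S → . S f S]
  [S → . D C] has the dot before D: add [D → . f f )], [D → . S f S]
No further items can be added.

I₀ = { [D → . S f S], [D → . f f )], [S → . D C], [S → . S f S], [S' → . S] }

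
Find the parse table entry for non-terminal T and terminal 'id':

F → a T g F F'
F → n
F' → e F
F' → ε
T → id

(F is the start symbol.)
To find M[T, 'id'], we find productions for T where 'id' is in the predict set (PREDICT(N → α) = (FIRST(α) \ {ε}) ∪ (FOLLOW(N) if α ⇒* ε)).

T → id: PREDICT = { 'id' }
  'id' is in predict set, so this production goes in M[T, 'id']

M[T, 'id'] = T → id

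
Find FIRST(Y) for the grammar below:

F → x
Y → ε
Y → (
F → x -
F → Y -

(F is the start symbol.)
To compute FIRST(Y), examine every production with Y on the left-hand side, reading each right-hand side left to right until a non-nullable symbol is reached.

From Y → ε:
  - ε-production, so ε ∈ FIRST(Y)
From Y → (:
  - '(' is a terminal: add '(' and stop

Collecting: FIRST(Y) = { '(', ε }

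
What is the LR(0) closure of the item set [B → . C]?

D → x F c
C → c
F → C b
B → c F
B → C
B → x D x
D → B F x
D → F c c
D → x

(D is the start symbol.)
To compute CLOSURE, for each item [A → α.Bβ] where B is a non-terminal, add [B → .γ] for all productions B → γ; repeat for the newly added items until nothing changes.

Start with: [B → . C]
  [B → . C] has the dot before C: add [C → . c]
No further items can be added.

CLOSURE = { [B → . C], [C → . c] }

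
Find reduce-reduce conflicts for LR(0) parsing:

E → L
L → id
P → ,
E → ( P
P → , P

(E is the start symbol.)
No reduce-reduce conflicts

A reduce-reduce conflict occurs when an LR(0) state has two complete items [A → α .] and [B → β .] — both call for a reduction, and with no lookahead the parser cannot choose between them.

Augment with E' → E and build the canonical LR(0) collection (I0 = CLOSURE({[E' → . E]}), then GOTO on every symbol after a dot until no new states appear). It has 8 states:
  I0: { [E → . ( P], [E → . L], [E' → . E], [L → . id] }  — shift
  I1: { [E → ( . P], [P → . , P], [P → . ,] }  — shift
  I2: { [E' → E .] }  — accept
  I3: { [E → L .] }  — reduce
  I4: { [L → id .] }  — reduce
  I5: { [P → , . P], [P → , .], [P → . , P], [P → . ,] }  — shift, reduce
  I6: { [E → ( P .] }  — reduce
  I7: { [P → , P .] }  — reduce

No state contains more than one complete item.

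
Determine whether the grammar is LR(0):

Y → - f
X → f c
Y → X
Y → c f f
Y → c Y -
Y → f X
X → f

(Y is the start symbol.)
No. Shift-reduce conflict between [X → f .] and [X → . f]

A grammar is LR(0) if no state in the canonical LR(0) collection has:
  - both a shift item (dot before a terminal) and a complete item (shift-reduce conflict), or
  - two or more complete items (reduce-reduce conflict; the accept item [Y' → Y .] counts as a complete item here).

Augment with Y' → Y and build the canonical LR(0) collection (I0 = CLOSURE({[Y' → . Y]}), then GOTO on every symbol after a dot until no new states appear). It has 14 states:
  I0: { [X → . f c], [X → . f], [Y → . - f], [Y → . X], [Y → . c Y -], [Y → . c f f], [Y → . f X], [Y' → . Y] }  — shift
  I1: { [Y → - . f] }  — shift
  I2: { [Y → X .] }  — reduce
  I3: { [Y' → Y .] }  — accept
  I4: { [X → . f c], [X → . f], [Y → . - f], [Y → . X], [Y → . c Y -], [Y → . c f f], [Y → . f X], [Y → c . Y -], [Y → c . f f] }  — shift
  I5: { [X → . f c], [X → . f], [X → f . c], [X → f .], [Y → f . X] }  — shift, reduce
  I6: { [Y → f X .] }  — reduce
  I7: { [X → f c .] }  — reduce
  I8: { [X → f . c], [X → f .] }  — shift, reduce
  I9: { [Y → c Y . -] }  — shift
  I10: { [X → . f c], [X → . f], [X → f . c], [X → f .], [Y → c f . f], [Y → f . X] }  — shift, reduce
  I11: { [X → f . c], [X → f .], [Y → c f f .] }  — shift, 2 reduces
  I12: { [Y → c Y - .] }  — reduce
  I13: { [Y → - f .] }  — reduce

Conflict in state I5:
  Shift-reduce conflict between [X → f .] and [X → . f]
So the grammar is NOT LR(0).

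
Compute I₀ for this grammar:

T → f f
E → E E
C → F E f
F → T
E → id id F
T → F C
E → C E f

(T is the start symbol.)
{ [F → . T], [T → . F C], [T → . f f], [T' → . T] }

First, augment the grammar with T' → T
I₀ = CLOSURE({ [T' → . T] }):
  [T' → . T] has the dot before T: add [T → . f f], [T → . F C]
  [T → . F C] has the dot before F: add [F → . T]
No further items can be added.

I₀ = { [F → . T], [T → . F C], [T → . f f], [T' → . T] }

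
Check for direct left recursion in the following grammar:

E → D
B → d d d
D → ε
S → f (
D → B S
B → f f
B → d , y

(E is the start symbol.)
No direct left recursion

E → D: starts with D
B → d d d: starts with d
D → ε: starts with ε
S → f (: starts with f
D → B S: starts with B
B → f f: starts with f
B → d , y: starts with d

No direct left recursion found.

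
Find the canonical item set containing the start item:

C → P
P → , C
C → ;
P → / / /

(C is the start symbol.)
{ [C → . ;], [C → . P], [C' → . C], [P → . , C], [P → . / / /] }

First, augment the grammar with C' → C
I₀ = CLOSURE({ [C' → . C] }):
  [C' → . C] has the dot before C: add [C → . P], [C → . ;]
  [C → . P] has the dot before P: add [P → . , C], [P → . / / /]
No further items can be added.

I₀ = { [C → . ;], [C → . P], [C' → . C], [P → . , C], [P → . / / /] }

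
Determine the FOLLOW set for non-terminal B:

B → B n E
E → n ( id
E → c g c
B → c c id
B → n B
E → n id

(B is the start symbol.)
B is the start symbol, so $ ∈ FOLLOW(B).
In B → B n E: B is followed by n E, add FIRST(n E) \ {ε} = { 'n' }
In B → n B: B is at the end; this adds FOLLOW(B) to itself — nothing new

Taking the union: FOLLOW(B) = { $, 'n' }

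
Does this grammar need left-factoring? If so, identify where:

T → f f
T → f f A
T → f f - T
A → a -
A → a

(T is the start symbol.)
Yes, T has productions with common prefix 'f f'; A has productions with common prefix 'a'

Left-factoring is needed when two productions for the same non-terminal
share a common prefix on the right-hand side.

Productions for T:
  T → f f
  T → f f A
  T → f f - T
Productions for A:
  A → a -
  A → a

Found common prefix 'f f' in productions for T
Found common prefix 'a' in productions for A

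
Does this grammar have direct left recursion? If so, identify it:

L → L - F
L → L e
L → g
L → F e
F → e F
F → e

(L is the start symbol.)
L → L - F: LEFT RECURSIVE (starts with L)
L → L e: LEFT RECURSIVE (starts with L)
L → g: starts with g
L → F e: starts with F
F → e F: starts with e
F → e: starts with e

The grammar has direct left recursion on: L.

Answer: Yes, L is left-recursive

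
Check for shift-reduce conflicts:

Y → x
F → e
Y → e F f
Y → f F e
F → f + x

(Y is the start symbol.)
No shift-reduce conflicts

Augment with Y' → Y and build the canonical LR(0) collection (I0 = CLOSURE({[Y' → . Y]}), then GOTO on every symbol after a dot until no new states appear). It has 13 states:
  I0: { [Y → . e F f], [Y → . f F e], [Y → . x], [Y' → . Y] }  — shift
  I1: { [Y' → Y .] }  — accept
  I2: { [F → . e], [F → . f + x], [Y → e . F f] }  — shift
  I3: { [F → . e], [F → . f + x], [Y → f . F e] }  — shift
  I4: { [Y → x .] }  — reduce
  I5: { [Y → f F . e] }  — shift
  I6: { [F → e .] }  — reduce
  I7: { [F → f . + x] }  — shift
  I8: { [F → f + . x] }  — shift
  I9: { [F → f + x .] }  — reduce
  I10: { [Y → f F e .] }  — reduce
  I11: { [Y → e F . f] }  — shift
  I12: { [Y → e F f .] }  — reduce

No state contains both a complete item and a shift item.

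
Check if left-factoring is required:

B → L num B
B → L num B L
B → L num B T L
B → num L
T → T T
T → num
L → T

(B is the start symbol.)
Yes, B has productions with common prefix 'L num B'

Left-factoring is needed when two productions for the same non-terminal
share a common prefix on the right-hand side.

Productions for B:
  B → L num B
  B → L num B L
  B → L num B T L
  B → num L
Productions for T:
  T → T T
  T → num

Found common prefix 'L num B' in productions for B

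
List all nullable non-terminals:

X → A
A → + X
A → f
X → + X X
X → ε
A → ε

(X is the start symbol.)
{ 'A', 'X' }

ε-productions: X → ε, A → ε
So X, A are immediately nullable.
Every non-terminal is now nullable.
Nullable = { 'A', 'X' }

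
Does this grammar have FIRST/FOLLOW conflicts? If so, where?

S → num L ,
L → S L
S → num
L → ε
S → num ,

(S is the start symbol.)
No FIRST/FOLLOW conflicts.

A FIRST/FOLLOW conflict occurs when a non-terminal N has a nullable alternative N → β (β ⇒* ε) and another alternative N → α with FIRST(α) ∩ FOLLOW(N) ≠ ∅: on such a lookahead the parser cannot decide between expanding α and letting N vanish via β.

Nullable non-terminals: L.
FIRST sets used below: FIRST(S) = { 'num' }

L: nullable alternative(s) L → ε; FOLLOW(L) = { ',' }
  L → S L: FIRST \ {ε} = { 'num' } — disjoint from FOLLOW(L)
  L → ε: FIRST \ {ε} = { } — this is the only nullable alternative, skip

S has no nullable alternative, so no FIRST/FOLLOW check is needed there.

No FIRST/FOLLOW conflicts found.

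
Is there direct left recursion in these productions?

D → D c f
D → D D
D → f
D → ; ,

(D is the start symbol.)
Yes, D is left-recursive

Direct left recursion occurs when N → N α for some non-terminal N (the right-hand side begins with the left-hand side itself).

D → D c f: LEFT RECURSIVE (starts with D)
D → D D: LEFT RECURSIVE (starts with D)
D → f: starts with f
D → ; ,: starts with ';'

The grammar has direct left recursion on: D.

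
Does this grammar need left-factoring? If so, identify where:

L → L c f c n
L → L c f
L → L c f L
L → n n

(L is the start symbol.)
Left-factoring is needed when two productions for the same non-terminal
share a common prefix on the right-hand side.

Productions for L:
  L → L c f c n
  L → L c f
  L → L c f L
  L → n n

Found common prefix 'L c f' in productions for L

Answer: Yes, L has productions with common prefix 'L c f'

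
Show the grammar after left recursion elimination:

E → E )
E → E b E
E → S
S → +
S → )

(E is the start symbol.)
E is directly left-recursive. The standard transformation for
  A → A α₁ | ... | A α_m | β₁ | ... | β_n
is
  A  → β₁ A' | ... | β_n A'
  A' → α₁ A' | ... | α_m A' | ε

E → S becomes E → S E'
E → E ) becomes E' → ) E'
E → E b E becomes E' → b E E'
Add E' → ε

Productions for other non-terminals are unchanged:
  S → +
  S → )

Resulting grammar:
E → S E'
E' → ) E'
E' → b E E'
E' → ε
S → +
S → )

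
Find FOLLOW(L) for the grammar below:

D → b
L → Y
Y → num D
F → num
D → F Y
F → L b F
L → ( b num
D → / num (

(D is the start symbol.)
{ 'b' }

To compute FOLLOW(L), find every occurrence of L on a right-hand side N → α L β: add FIRST(β) \ {ε}, and if β is empty or nullable also add FOLLOW(N). Iterate to a fixed point.

In F → L b F: L is followed by b F, add FIRST(b F) \ {ε} = { 'b' }

Taking the union: FOLLOW(L) = { 'b' }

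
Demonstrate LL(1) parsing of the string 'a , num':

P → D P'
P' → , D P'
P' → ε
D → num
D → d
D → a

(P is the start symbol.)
LL(1) parsing maintains a stack (initially the start symbol over $) and the input. At each step: if the stack top is a terminal, match it against the current input token; if it is a non-terminal N, replace it with the RHS of M[N, lookahead] (the unique production whose predict set contains the lookahead).

Stack is shown with the top on the left.

Stack     Input      Action
---------------------------
P $       a , num $  output P → D P'
D P' $    a , num $  output D → a
a P' $    a , num $  match 'a'
P' $      , num $    output P' → , D P'
, D P' $  , num $    match ','
D P' $    num $      output D → num
num P' $  num $      match 'num'
P' $      $          output P' → ε
$         $          accept

The string is accepted.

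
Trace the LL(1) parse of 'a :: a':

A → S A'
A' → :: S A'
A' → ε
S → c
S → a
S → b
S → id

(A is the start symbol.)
Stack is shown with the top on the left.

Stack      Input     Action
---------------------------
A $        a :: a $  output A → S A'
S A' $     a :: a $  output S → a
a A' $     a :: a $  match 'a'
A' $       :: a $    output A' → :: S A'
:: S A' $  :: a $    match '::'
S A' $     a $       output S → a
a A' $     a $       match 'a'
A' $       $         output A' → ε
$          $         accept

The string is accepted.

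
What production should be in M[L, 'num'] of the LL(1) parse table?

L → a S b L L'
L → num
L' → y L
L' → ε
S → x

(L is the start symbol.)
To find M[L, 'num'], we find productions for L where 'num' is in the predict set (PREDICT(N → α) = (FIRST(α) \ {ε}) ∪ (FOLLOW(N) if α ⇒* ε)).

L → a S b L L': PREDICT = { 'a' }
L → num: PREDICT = { 'num' }
  'num' is in predict set, so this production goes in M[L, 'num']

M[L, 'num'] = L → num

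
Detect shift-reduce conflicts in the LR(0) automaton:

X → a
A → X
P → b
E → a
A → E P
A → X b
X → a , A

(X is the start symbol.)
Yes — I2: [X → a .] vs [X → a . , A]; I6: [A → X .] vs [A → X . b]; I7: [E → a .] vs [X → a . , A]

A shift-reduce conflict occurs when an LR(0) state has both:
  - a complete (reduce) item [A → α .] (dot at the end), and
  - a shift item [B → β . c γ] (dot before a terminal).

Augment with X' → X and build the canonical LR(0) collection (I0 = CLOSURE({[X' → . X]}), then GOTO on every symbol after a dot until no new states appear). It has 11 states:
  I0: { [X → . a , A], [X → . a], [X' → . X] }  — shift
  I1: { [X' → X .] }  — accept
  I2: { [X → a . , A], [X → a .] }  — shift, reduce
  I3: { [A → . E P], [A → . X b], [A → . X], [E → . a], [X → . a , A], [X → . a], [X → a , . A] }  — shift
  I4: { [X → a , A .] }  — reduce
  I5: { [A → E . P], [P → . b] }  — shift
  I6: { [A → X . b], [A → X .] }  — shift, reduce
  I7: { [E → a .], [X → a . , A], [X → a .] }  — shift, 2 reduces
  I8: { [A → X b .] }  — reduce
  I9: { [A → E P .] }  — reduce
  I10: { [P → b .] }  — reduce

I2 contains reduce item [X → a .] and shift item [X → a . , A] — shift-reduce conflict.
I6 contains reduce item [A → X .] and shift item [A → X . b] — shift-reduce conflict.
I7 contains reduce items [E → a .], [X → a .] and shift item [X → a . , A] — shift-reduce conflict.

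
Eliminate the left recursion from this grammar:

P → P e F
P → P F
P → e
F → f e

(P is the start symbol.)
P → e P'
P' → e F P'
P' → F P'
P' → ε
F → f e

P is directly left-recursive. The standard transformation for
  A → A α₁ | ... | A α_m | β₁ | ... | β_n
is
  A  → β₁ A' | ... | β_n A'
  A' → α₁ A' | ... | α_m A' | ε

P → e becomes P → e P'
P → P e F becomes P' → e F P'
P → P F becomes P' → F P'
Add P' → ε

Productions for other non-terminals are unchanged:
  F → f e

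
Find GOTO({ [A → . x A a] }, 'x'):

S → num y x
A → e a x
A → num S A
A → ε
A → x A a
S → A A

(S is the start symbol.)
{ [A → . e a x], [A → . num S A], [A → . x A a], [A → .], [A → x . A a] }

GOTO(I, 'x') = CLOSURE({ [A → αX.β] : [A → α.Xβ] ∈ I, X = 'x' })

Items with dot before 'x', with the dot advanced:
  [A → . x A a] → [A → x . A a]
Closure of the advanced items:
  [A → x . A a] has the dot before A: add [A → . e a x], [A → . num S A], [A → .], [A → . x A a]

GOTO = { [A → . e a x], [A → . num S A], [A → . x A a], [A → .], [A → x . A a] }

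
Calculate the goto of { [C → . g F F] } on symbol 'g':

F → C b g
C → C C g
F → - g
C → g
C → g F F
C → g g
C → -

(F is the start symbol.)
{ [C → . -], [C → . C C g], [C → . g F F], [C → . g g], [C → . g], [C → g . F F], [F → . - g], [F → . C b g] }

GOTO(I, 'g') = CLOSURE({ [A → αX.β] : [A → α.Xβ] ∈ I, X = 'g' })

Items with dot before 'g', with the dot advanced:
  [C → . g F F] → [C → g . F F]
Closure of the advanced items:
  [C → g . F F] has the dot before F: add [F → . C b g], [F → . - g]
  [F → . C b g] has the dot before C: add [C → . C C g], [C → . g], [C → . g F F], [C → . g g], [C → . -]

GOTO = { [C → . -], [C → . C C g], [C → . g F F], [C → . g g], [C → . g], [C → g . F F], [F → . - g], [F → . C b g] }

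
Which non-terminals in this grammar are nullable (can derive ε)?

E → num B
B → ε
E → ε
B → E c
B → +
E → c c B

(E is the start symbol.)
A non-terminal is nullable if it can derive ε (the empty string): either it has an ε-production, or it has a production whose right-hand side consists entirely of nullable non-terminals.

ε-productions: B → ε, E → ε
So B, E are immediately nullable.
Every non-terminal is now nullable.
Nullable = { 'B', 'E' }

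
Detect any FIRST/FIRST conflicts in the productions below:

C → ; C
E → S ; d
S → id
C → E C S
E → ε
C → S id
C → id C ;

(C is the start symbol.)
A FIRST/FIRST conflict occurs when two productions N → α and N → β for the same non-terminal have FIRST(α) ∩ FIRST(β) ≠ ∅ (with ε ∈ FIRST of a nullable right-hand side, so two nullable alternatives also conflict).

FIRST sets of the non-terminals at (or reachable through a nullable prefix from) the front of some alternative:
  FIRST(E) = { 'id', ε }
  FIRST(C) = { ';', 'id' }
  FIRST(S) = { 'id' }

Productions for C:
  C → ; C: FIRST = { ';' }
  C → E C S: FIRST = { ';', 'id' }
  C → S id: FIRST = { 'id' }
  C → id C ;: FIRST = { 'id' }
Productions for E:
  E → S ; d: FIRST = { 'id' }
  E → ε: FIRST = { ε }
S has only one production, so no FIRST/FIRST conflict is possible there.

Conflict for C: C → ; C and C → E C S
  Overlap: { ';' }
Conflict for C: C → E C S and C → S id
  Overlap: { 'id' }
Conflict for C: C → E C S and C → id C ;
  Overlap: { 'id' }
Conflict for C: C → S id and C → id C ;
  Overlap: { 'id' }

Answer: Yes. C → ';' C / C → E C S on { ';' }; C → E C S / C → S id on { 'id' }; C → E C S / C → id C ';' on { 'id' }; C → S id / C → id C ';' on { 'id' }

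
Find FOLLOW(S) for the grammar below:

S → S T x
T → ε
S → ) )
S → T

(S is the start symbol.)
{ $, 'x' }

To compute FOLLOW(S), find every occurrence of S on a right-hand side N → α S β: add FIRST(β) \ {ε}, and if β is empty or nullable also add FOLLOW(N). Iterate to a fixed point.

S is the start symbol, so $ ∈ FOLLOW(S).
In S → S T x: S is followed by T x, add FIRST(T x) \ {ε} = { 'x' }

Taking the union: FOLLOW(S) = { $, 'x' }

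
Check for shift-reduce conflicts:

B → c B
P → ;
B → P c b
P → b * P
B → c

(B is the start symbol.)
A shift-reduce conflict occurs when an LR(0) state has both:
  - a complete (reduce) item [A → α .] (dot at the end), and
  - a shift item [B → β . c γ] (dot before a terminal).

Augment with B' → B and build the canonical LR(0) collection (I0 = CLOSURE({[B' → . B]}), then GOTO on every symbol after a dot until no new states appear). It has 11 states:
  I0: { [B → . P c b], [B → . c B], [B → . c], [B' → . B], [P → . ;], [P → . b * P] }  — shift
  I1: { [P → ; .] }  — reduce
  I2: { [B' → B .] }  — accept
  I3: { [B → P . c b] }  — shift
  I4: { [P → b . * P] }  — shift
  I5: { [B → . P c b], [B → . c B], [B → . c], [B → c . B], [B → c .], [P → . ;], [P → . b * P] }  — shift, reduce
  I6: { [B → c B .] }  — reduce
  I7: { [P → . ;], [P → . b * P], [P → b * . P] }  — shift
  I8: { [P → b * P .] }  — reduce
  I9: { [B → P c . b] }  — shift
  I10: { [B → P c b .] }  — reduce

I5 contains reduce item [B → c .] and shift items [B → . c], [B → . c B], [P → . ;], [P → . b * P] — shift-reduce conflict.

Answer: Yes — I5: [B → c .] vs [B → . c]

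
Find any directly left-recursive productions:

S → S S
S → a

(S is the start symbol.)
Yes, S is left-recursive

S → S S: LEFT RECURSIVE (starts with S)
S → a: starts with a

The grammar has direct left recursion on: S.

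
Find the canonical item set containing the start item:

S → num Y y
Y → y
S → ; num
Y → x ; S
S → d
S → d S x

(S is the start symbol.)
{ [S → . ; num], [S → . d S x], [S → . d], [S → . num Y y], [S' → . S] }

First, augment the grammar with S' → S
I₀ = CLOSURE({ [S' → . S] }):
  [S' → . S] has the dot before S: add [S → . num Y y], [S → . ; num], [S → . d], [S → . d S x]
No further items can be added.

I₀ = { [S → . ; num], [S → . d S x], [S → . d], [S → . num Y y], [S' → . S] }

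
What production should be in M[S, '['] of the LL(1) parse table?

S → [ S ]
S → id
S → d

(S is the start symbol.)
S → [ S ]

To find M[S, '['], we find productions for S where '[' is in the predict set (PREDICT(N → α) = (FIRST(α) \ {ε}) ∪ (FOLLOW(N) if α ⇒* ε)).

S → [ S ]: PREDICT = { '[' }
  '[' is in predict set, so this production goes in M[S, '[']
S → id: PREDICT = { 'id' }
S → d: PREDICT = { 'd' }

M[S, '['] = S → [ S ]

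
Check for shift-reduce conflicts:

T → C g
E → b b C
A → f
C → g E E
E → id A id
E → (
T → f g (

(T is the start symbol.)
A shift-reduce conflict occurs when an LR(0) state has both:
  - a complete (reduce) item [A → α .] (dot at the end), and
  - a shift item [B → β . c γ] (dot before a terminal).

Augment with T' → T and build the canonical LR(0) collection (I0 = CLOSURE({[T' → . T]}), then GOTO on every symbol after a dot until no new states appear). It has 18 states:
  I0: { [C → . g E E], [T → . C g], [T → . f g (], [T' → . T] }  — shift
  I1: { [T → C . g] }  — shift
  I2: { [T' → T .] }  — accept
  I3: { [T → f . g (] }  — shift
  I4: { [C → g . E E], [E → . (], [E → . b b C], [E → . id A id] }  — shift
  I5: { [E → ( .] }  — reduce
  I6: { [C → g E . E], [E → . (], [E → . b b C], [E → . id A id] }  — shift
  I7: { [E → b . b C] }  — shift
  I8: { [A → . f], [E → id . A id] }  — shift
  I9: { [E → id A . id] }  — shift
  I10: { [A → f .] }  — reduce
  I11: { [E → id A id .] }  — reduce
  I12: { [C → . g E E], [E → b b . C] }  — shift
  I13: { [E → b b C .] }  — reduce
  I14: { [C → g E E .] }  — reduce
  I15: { [T → f g . (] }  — shift
  I16: { [T → f g ( .] }  — reduce
  I17: { [T → C g .] }  — reduce

No state contains both a complete item and a shift item.

Answer: No shift-reduce conflicts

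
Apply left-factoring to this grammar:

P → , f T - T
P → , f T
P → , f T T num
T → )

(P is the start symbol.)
Left-factoring transforms A → αβ₁ | αβ₂ into A → αA' and A' → β₁ | β₂
(α is the longest common prefix among the alternatives). Repeat until
no nonterminal has two alternatives with a common prefix.

Round 1: P has alternatives sharing prefix ', f T'. Introduce P': P → , f T P'
  Add: P' → - T
  Add: P' → ε
  Add: P' → T num

No remaining common prefixes — done.

Resulting grammar:
P → , f T P'
P' → - T
P' → ε
P' → T num
T → )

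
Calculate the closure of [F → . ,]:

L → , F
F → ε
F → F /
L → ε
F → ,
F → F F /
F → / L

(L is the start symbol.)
To compute CLOSURE, for each item [A → α.Bβ] where B is a non-terminal, add [B → .γ] for all productions B → γ; repeat for the newly added items until nothing changes.

Start with: [F → . ,]
The dot precedes the terminal ',', so nothing is added.

CLOSURE = { [F → . ,] }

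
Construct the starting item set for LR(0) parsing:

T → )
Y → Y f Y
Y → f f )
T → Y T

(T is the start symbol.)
First, augment the grammar with T' → T
I₀ = CLOSURE({ [T' → . T] }):
  [T' → . T] has the dot before T: add [T → . )], [T → . Y T]
  [T → . Y T] has the dot before Y: add [Y → . Y f Y], [Y → . f f )]
No further items can be added.

I₀ = { [T → . )], [T → . Y T], [T' → . T], [Y → . Y f Y], [Y → . f f )] }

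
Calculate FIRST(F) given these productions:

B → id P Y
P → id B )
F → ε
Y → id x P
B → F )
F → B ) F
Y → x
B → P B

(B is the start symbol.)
To compute FIRST(F), examine every production with F on the left-hand side, reading each right-hand side left to right until a non-nullable symbol is reached.

FIRST sets of the other non-terminals involved (by the same procedure, iterated to a fixed point):
  FIRST(B) = { ')', 'id' }

From F → ε:
  - ε-production, so ε ∈ FIRST(F)
From F → B ) F:
  - B is a non-terminal: add FIRST(B) \ {ε} = { ')', 'id' }
    B is not nullable, so stop

Collecting: FIRST(F) = { ')', 'id', ε }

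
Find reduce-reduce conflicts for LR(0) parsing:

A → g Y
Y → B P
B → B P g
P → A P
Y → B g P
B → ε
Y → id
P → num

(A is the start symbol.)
No reduce-reduce conflicts

A reduce-reduce conflict occurs when an LR(0) state has two complete items [A → α .] and [B → β .] — both call for a reduction, and with no lookahead the parser cannot choose between them.

Augment with A' → A and build the canonical LR(0) collection (I0 = CLOSURE({[A' → . A]}), then GOTO on every symbol after a dot until no new states appear). It has 13 states:
  I0: { [A → . g Y], [A' → . A] }  — shift
  I1: { [A' → A .] }  — accept
  I2: { [A → g . Y], [B → . B P g], [B → .], [Y → . B P], [Y → . B g P], [Y → . id] }  — shift, reduce
  I3: { [A → . g Y], [B → B . P g], [P → . A P], [P → . num], [Y → B . P], [Y → B . g P] }  — shift
  I4: { [A → g Y .] }  — reduce
  I5: { [Y → id .] }  — reduce
  I6: { [A → . g Y], [P → . A P], [P → . num], [P → A . P] }  — shift
  I7: { [B → B P . g], [Y → B P .] }  — shift, reduce
  I8: { [A → . g Y], [A → g . Y], [B → . B P g], [B → .], [P → . A P], [P → . num], [Y → . B P], [Y → . B g P], [Y → . id], [Y → B g . P] }  — shift, reduce
  I9: { [P → num .] }  — reduce
  I10: { [Y → B g P .] }  — reduce
  I11: { [B → B P g .] }  — reduce
  I12: { [P → A P .] }  — reduce

No state contains more than one complete item.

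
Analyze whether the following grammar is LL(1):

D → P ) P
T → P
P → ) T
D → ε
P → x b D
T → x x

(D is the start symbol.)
No. Predict set conflict for D: { ')' }

Relevant sets:
  FIRST(P) = { ')', 'x' }
  FOLLOW(D) = { $, ')' }

For D:
  PREDICT(D → P ')' P) = { ')', 'x' }
  PREDICT(D → ε) = { $, ')' }
For T:
  PREDICT(T → P) = { ')', 'x' }
  PREDICT(T → x x) = { 'x' }
For P:
  PREDICT(P → ')' T) = { ')' }
  PREDICT(P → x b D) = { 'x' }

Conflict found: Predict set conflict for D: { ')' }
The grammar is NOT LL(1).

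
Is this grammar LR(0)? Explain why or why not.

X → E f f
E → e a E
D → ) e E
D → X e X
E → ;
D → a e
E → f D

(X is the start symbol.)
Yes, the grammar is LR(0)

A grammar is LR(0) if no state in the canonical LR(0) collection has:
  - both a shift item (dot before a terminal) and a complete item (shift-reduce conflict), or
  - two or more complete items (reduce-reduce conflict; the accept item [X' → X .] counts as a complete item here).

Augment with X' → X and build the canonical LR(0) collection (I0 = CLOSURE({[X' → . X]}), then GOTO on every symbol after a dot until no new states appear). It has 19 states:
  I0: { [E → . ;], [E → . e a E], [E → . f D], [X → . E f f], [X' → . X] }  — shift
  I1: { [E → ; .] }  — reduce
  I2: { [X → E . f f] }  — shift
  I3: { [X' → X .] }  — accept
  I4: { [E → e . a E] }  — shift
  I5: { [D → . ) e E], [D → . X e X], [D → . a e], [E → . ;], [E → . e a E], [E → . f D], [E → f . D], [X → . E f f] }  — shift
  I6: { [D → ) . e E] }  — shift
  I7: { [E → f D .] }  — reduce
  I8: { [D → X . e X] }  — shift
  I9: { [D → a . e] }  — shift
  I10: { [D → a e .] }  — reduce
  I11: { [D → X e . X], [E → . ;], [E → . e a E], [E → . f D], [X → . E f f] }  — shift
  I12: { [D → X e X .] }  — reduce
  I13: { [D → ) e . E], [E → . ;], [E → . e a E], [E → . f D] }  — shift
  I14: { [D → ) e E .] }  — reduce
  I15: { [E → . ;], [E → . e a E], [E → . f D], [E → e a . E] }  — shift
  I16: { [E → e a E .] }  — reduce
  I17: { [X → E f . f] }  — shift
  I18: { [X → E f f .] }  — reduce

Every state is either a pure shift/goto state or contains exactly one complete item and nothing to shift — no conflicts. The grammar is LR(0).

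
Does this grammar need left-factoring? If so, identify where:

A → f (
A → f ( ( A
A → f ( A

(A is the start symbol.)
Left-factoring is needed when two productions for the same non-terminal
share a common prefix on the right-hand side.

Productions for A:
  A → f (
  A → f ( ( A
  A → f ( A

Found common prefix 'f (' in productions for A

Answer: Yes, A has productions with common prefix 'f ('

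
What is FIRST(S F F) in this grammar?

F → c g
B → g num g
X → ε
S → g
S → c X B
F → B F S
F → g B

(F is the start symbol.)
FIRST sets of the non-terminals involved (from the grammar, by fixed-point iteration):
  FIRST(S) = { 'c', 'g' }

To compute FIRST(S F F), process the symbols left to right:
Symbol S is a non-terminal. Add FIRST(S) \ {ε} = { 'c', 'g' }
S is not nullable (ε ∉ FIRST(S)), so stop here.
FIRST(S F F) = { 'c', 'g' }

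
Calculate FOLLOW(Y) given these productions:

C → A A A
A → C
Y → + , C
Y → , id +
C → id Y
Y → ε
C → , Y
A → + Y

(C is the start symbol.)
In C → id Y: Y is at the end, add FOLLOW(C)
In C → , Y: Y is at the end, add FOLLOW(C)
In A → + Y: Y is at the end, add FOLLOW(A)

The FOLLOW sets referred to above (computed the same way, to a fixed point):
  FOLLOW(C) = { $, '+', ',', 'id' }
  FOLLOW(A) = { $, '+', ',', 'id' }

Taking the union: FOLLOW(Y) = { $, '+', ',', 'id' }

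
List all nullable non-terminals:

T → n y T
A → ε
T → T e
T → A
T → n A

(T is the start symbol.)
A non-terminal is nullable if it can derive ε (the empty string): either it has an ε-production, or it has a production whose right-hand side consists entirely of nullable non-terminals.

ε-productions: A → ε
So A is immediately nullable.
T → A: every symbol on the right is nullable, so T is nullable too.
Every non-terminal is now nullable.
Nullable = { 'A', 'T' }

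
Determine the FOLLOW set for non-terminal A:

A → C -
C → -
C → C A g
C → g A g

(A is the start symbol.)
{ $, 'g' }

A is the start symbol, so $ ∈ FOLLOW(A).
In C → C A g: A is followed by g, add FIRST(g) \ {ε} = { 'g' }
In C → g A g: A is followed by g, add FIRST(g) \ {ε} = { 'g' }

Taking the union: FOLLOW(A) = { $, 'g' }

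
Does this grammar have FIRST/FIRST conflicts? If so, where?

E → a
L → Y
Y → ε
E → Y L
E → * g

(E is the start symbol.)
No FIRST/FIRST conflicts.

FIRST sets of the non-terminals at (or reachable through a nullable prefix from) the front of some alternative:
  FIRST(Y) = { ε }
  FIRST(L) = { ε }

Productions for E:
  E → a: FIRST = { 'a' }
  E → Y L: FIRST = { ε }
  E → * g: FIRST = { '*' }
L, Y have only one production, so no FIRST/FIRST conflict is possible there.

All alternatives of each non-terminal have pairwise disjoint FIRST sets.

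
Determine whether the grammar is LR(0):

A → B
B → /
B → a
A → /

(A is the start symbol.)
A grammar is LR(0) if no state in the canonical LR(0) collection has:
  - both a shift item (dot before a terminal) and a complete item (shift-reduce conflict), or
  - two or more complete items (reduce-reduce conflict; the accept item [A' → A .] counts as a complete item here).

Augment with A' → A and build the canonical LR(0) collection (I0 = CLOSURE({[A' → . A]}), then GOTO on every symbol after a dot until no new states appear). It has 5 states:
  I0: { [A → . /], [A → . B], [A' → . A], [B → . /], [B → . a] }  — shift
  I1: { [A → / .], [B → / .] }  — 2 reduces
  I2: { [A' → A .] }  — accept
  I3: { [A → B .] }  — reduce
  I4: { [B → a .] }  — reduce

Conflict in state I1:
  Reduce-reduce conflict: [A → / .] and [B → / .]
So the grammar is NOT LR(0).

Answer: No. Reduce-reduce conflict: [A → / .] and [B → / .]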